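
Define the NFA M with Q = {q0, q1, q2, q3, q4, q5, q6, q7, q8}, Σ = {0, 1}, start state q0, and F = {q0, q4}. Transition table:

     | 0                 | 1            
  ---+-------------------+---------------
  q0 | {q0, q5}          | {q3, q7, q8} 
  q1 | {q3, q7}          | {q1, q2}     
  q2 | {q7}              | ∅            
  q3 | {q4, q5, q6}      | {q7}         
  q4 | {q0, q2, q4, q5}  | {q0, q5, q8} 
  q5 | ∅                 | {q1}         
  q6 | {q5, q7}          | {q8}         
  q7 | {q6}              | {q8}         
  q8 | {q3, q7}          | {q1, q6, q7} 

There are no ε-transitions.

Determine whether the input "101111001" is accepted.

Yes

Start in {q0}.
Read '1': {q0} → {q3, q7, q8}.
Read '0': {q3, q7, q8} → {q3, q4, q5, q6, q7}.
Read '1': {q3, q4, q5, q6, q7} → {q0, q1, q5, q7, q8}.
Read '1': {q0, q1, q5, q7, q8} → {q1, q2, q3, q6, q7, q8}.
Read '1': {q1, q2, q3, q6, q7, q8} → {q1, q2, q6, q7, q8}.
Read '1': {q1, q2, q6, q7, q8} → {q1, q2, q6, q7, q8}.
Read '0': {q1, q2, q6, q7, q8} → {q3, q5, q6, q7}.
Read '0': {q3, q5, q6, q7} → {q4, q5, q6, q7}.
Read '1': {q4, q5, q6, q7} → {q0, q1, q5, q8}.
The final set {q0, q1, q5, q8} contains the accepting state q0.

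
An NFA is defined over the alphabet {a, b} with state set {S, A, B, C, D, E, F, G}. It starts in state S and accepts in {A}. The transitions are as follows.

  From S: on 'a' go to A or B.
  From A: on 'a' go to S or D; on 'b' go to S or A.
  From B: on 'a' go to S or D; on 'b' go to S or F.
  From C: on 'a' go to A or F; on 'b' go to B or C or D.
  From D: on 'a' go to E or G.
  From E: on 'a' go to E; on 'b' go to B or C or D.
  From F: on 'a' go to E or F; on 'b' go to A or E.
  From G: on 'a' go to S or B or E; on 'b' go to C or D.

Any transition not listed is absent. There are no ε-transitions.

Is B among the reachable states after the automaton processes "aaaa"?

Start in {S}.
Read 'a': {S} → {A, B}.
Read 'a': {A, B} → {S, D}.
Read 'a': {S, D} → {A, B, E, G}.
Read 'a': {A, B, E, G} → {S, B, D, E}.
State B is in {S, B, D, E}.

Yes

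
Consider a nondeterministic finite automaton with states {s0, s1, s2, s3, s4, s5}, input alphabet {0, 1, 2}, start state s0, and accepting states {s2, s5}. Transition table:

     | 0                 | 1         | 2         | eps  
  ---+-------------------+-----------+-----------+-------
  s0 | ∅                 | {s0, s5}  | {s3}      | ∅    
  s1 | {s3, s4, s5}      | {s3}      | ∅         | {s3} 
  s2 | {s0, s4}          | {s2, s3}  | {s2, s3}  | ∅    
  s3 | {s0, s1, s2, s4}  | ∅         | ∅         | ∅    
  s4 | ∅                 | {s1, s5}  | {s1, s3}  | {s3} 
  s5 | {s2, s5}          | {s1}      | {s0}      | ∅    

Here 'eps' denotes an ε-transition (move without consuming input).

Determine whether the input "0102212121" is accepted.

Start in {s0}.
Read '0': {s0} → ∅.
The set is empty and remains empty for the remaining 9 symbols.
The final set ∅ contains no accepting state.

No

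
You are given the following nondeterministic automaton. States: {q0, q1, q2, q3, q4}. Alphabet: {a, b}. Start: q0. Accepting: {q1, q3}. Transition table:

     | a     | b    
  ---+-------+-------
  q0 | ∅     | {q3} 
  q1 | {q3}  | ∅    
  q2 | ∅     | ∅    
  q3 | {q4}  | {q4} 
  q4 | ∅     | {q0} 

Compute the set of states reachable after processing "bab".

Start in {q0}.
Read 'b': {q0} → {q3}.
Read 'a': {q3} → {q4}.
Read 'b': {q4} → {q0}.

{q0}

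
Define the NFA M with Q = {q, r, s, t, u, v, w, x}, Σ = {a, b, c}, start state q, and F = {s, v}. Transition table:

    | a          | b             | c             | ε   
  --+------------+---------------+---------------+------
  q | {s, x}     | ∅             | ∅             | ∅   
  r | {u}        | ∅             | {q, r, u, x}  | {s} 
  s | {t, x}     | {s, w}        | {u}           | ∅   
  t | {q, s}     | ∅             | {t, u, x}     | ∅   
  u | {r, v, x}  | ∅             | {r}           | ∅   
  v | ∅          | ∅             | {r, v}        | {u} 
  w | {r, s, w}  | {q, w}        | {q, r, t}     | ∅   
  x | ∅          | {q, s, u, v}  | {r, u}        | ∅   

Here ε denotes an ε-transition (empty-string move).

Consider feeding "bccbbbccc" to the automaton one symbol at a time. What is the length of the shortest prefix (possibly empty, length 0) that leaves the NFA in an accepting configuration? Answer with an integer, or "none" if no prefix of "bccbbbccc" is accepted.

none

Start in {q}.
Read 'b': q→∅; now ∅.
The set is empty and remains empty for the remaining 8 symbols.
No reachable set along the way intersects F.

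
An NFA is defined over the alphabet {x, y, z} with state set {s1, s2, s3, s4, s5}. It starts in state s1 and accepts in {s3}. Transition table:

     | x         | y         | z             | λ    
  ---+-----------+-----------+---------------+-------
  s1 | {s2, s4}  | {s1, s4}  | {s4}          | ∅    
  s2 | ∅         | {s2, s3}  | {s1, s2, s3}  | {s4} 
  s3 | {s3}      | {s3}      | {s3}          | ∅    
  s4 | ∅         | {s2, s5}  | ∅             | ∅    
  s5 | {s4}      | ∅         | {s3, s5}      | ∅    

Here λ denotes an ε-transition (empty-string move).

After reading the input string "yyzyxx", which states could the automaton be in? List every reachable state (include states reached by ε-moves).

{s3}

Start in {s1}.
Read 'y': s1→{s1, s4}; now {s1, s4}.
Read 'y': s1→{s1, s4}, s4→{s2, s5}; now {s1, s2, s4, s5}.
Read 'z': s1→{s4}, s2→{s1, s2, s3}, s4→∅, s5→{s3, s5}; now {s1, s2, s3, s4, s5}.
Read 'y': s1→{s1, s4}, s2→{s2, s3}, s3→{s3}, s4→{s2, s5}, s5→∅; now {s1, s2, s3, s4, s5}.
Read 'x': s1→{s2, s4}, s2→∅, s3→{s3}, s4→∅, s5→{s4}; now {s2, s3, s4}.
Read 'x': s2→∅, s3→{s3}, s4→∅; now {s3}.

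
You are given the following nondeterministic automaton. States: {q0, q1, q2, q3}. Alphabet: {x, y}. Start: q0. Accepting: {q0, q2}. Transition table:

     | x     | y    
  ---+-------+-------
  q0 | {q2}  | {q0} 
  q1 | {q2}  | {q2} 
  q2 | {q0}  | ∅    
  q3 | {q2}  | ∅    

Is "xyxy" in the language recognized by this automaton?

No

Start in {q0}.
Read 'x': q0→{q2}; now {q2}.
Read 'y': q2→∅; now ∅.
The set is empty and remains empty for the remaining 2 symbols.
The final set ∅ contains no accepting state.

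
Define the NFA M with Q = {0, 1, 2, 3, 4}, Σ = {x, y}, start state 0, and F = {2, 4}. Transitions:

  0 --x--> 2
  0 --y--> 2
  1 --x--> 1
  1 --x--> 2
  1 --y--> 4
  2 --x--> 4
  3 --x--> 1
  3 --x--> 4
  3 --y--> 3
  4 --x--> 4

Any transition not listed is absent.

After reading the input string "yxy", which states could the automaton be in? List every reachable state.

∅

Start in {0}.
Read 'y': 0→{2}; now {2}.
Read 'x': 2→{4}; now {4}.
Read 'y': 4→∅; now ∅.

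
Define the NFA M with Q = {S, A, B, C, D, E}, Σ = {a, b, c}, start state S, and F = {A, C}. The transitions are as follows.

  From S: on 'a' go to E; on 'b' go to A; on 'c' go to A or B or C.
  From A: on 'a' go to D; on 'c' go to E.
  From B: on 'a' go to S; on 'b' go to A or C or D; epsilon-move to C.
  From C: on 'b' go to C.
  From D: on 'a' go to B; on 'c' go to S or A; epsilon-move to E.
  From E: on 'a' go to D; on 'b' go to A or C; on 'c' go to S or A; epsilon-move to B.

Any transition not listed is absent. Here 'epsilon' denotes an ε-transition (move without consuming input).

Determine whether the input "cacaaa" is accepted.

Yes

Start in {S}.
Read 'c': {S} → {A, B, C}.
Read 'a': {A, B, C} → {S, B, C, D, E}.
Read 'c': {S, B, C, D, E} → {S, A, B, C}.
Read 'a': {S, A, B, C} → {S, B, C, D, E}.
Read 'a': {S, B, C, D, E} → {S, B, C, D, E}.
Read 'a': {S, B, C, D, E} → {S, B, C, D, E}.
The final set {S, B, C, D, E} contains the accepting state C.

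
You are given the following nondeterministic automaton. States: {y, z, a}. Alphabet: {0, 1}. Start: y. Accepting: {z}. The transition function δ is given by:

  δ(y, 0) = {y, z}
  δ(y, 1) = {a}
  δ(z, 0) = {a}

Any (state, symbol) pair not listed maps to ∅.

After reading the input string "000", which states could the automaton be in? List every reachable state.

{y, z, a}

Start in {y}.
Read '0': y→{y, z}; now {y, z}.
Read '0': y→{y, z}, z→{a}; now {y, z, a}.
Read '0': y→{y, z}, z→{a}, a→∅; now {y, z, a}.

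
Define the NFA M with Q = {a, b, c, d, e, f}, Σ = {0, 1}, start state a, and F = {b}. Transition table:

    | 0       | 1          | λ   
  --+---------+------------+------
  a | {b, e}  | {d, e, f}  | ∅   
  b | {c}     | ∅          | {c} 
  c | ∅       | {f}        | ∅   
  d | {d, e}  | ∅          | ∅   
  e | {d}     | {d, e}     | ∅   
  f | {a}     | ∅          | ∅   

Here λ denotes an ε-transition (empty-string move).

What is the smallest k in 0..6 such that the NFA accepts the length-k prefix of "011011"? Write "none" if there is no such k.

1

Start in {a}.
Read '0': a→{b, e}; union {b, e}; ε-closure = {b, c, e}.
None of the earlier sets intersect F, but {b, c, e} does.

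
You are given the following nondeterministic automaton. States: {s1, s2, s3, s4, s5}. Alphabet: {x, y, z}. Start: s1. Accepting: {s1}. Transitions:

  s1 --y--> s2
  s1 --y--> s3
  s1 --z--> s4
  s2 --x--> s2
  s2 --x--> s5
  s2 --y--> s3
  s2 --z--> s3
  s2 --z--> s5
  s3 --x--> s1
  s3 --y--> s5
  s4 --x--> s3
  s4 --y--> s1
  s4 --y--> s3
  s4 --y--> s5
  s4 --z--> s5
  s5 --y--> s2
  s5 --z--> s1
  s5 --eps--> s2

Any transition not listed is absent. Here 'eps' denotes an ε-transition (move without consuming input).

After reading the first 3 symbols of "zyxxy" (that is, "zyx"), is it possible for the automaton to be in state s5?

Start in {s1}.
Read 'z': {s1} → {s4}.
Read 'y': {s4} → {s1, s2, s3, s5}.
Read 'x': {s1, s2, s3, s5} → {s1, s2, s5}.
State s5 is in {s1, s2, s5}.

Yes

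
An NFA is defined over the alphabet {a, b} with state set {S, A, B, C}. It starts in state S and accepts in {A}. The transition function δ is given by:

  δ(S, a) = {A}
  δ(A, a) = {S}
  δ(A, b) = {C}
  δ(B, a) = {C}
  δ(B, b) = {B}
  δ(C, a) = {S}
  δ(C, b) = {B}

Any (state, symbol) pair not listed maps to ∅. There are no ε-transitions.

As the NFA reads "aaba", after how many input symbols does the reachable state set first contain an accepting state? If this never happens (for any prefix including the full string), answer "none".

Start in {S}.
Read 'a': {S} → {A}.
None of the earlier sets intersect F, but {A} does.

1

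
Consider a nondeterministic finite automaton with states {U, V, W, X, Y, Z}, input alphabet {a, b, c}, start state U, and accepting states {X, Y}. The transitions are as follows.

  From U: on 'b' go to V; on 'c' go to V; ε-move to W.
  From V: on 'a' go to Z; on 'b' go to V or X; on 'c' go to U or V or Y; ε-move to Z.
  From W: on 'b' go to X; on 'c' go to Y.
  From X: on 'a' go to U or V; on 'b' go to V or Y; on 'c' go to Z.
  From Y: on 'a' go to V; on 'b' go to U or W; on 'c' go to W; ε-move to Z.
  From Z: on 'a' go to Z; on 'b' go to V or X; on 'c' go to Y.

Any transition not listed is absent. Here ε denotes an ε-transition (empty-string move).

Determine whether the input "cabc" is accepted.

Start: ε-closure({U}) = {U, W}.
Read 'c': U→{V}, W→{Y}; union {V, Y}; ε-closure = {V, Y, Z}.
Read 'a': V→{Z}, Y→{V}, Z→{Z}; now {V, Z}.
Read 'b': V→{V, X}, Z→{V, X}; union {V, X}; ε-closure = {V, X, Z}.
Read 'c': V→{U, V, Y}, X→{Z}, Z→{Y}; union {U, V, Y, Z}; ε-closure = {U, V, W, Y, Z}.
The final set {U, V, W, Y, Z} contains the accepting state Y.

Yes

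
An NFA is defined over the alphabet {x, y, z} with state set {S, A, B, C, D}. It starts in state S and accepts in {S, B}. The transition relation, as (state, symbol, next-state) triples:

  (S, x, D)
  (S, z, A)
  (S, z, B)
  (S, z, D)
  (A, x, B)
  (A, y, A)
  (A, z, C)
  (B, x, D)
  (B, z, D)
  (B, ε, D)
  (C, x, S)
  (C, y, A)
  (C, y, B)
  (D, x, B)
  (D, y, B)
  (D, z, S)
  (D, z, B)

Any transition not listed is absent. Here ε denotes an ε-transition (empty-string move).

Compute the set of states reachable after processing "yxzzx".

∅

Start in {S}.
Read 'y': S→∅; now ∅.
The set is empty and remains empty for the remaining 4 symbols.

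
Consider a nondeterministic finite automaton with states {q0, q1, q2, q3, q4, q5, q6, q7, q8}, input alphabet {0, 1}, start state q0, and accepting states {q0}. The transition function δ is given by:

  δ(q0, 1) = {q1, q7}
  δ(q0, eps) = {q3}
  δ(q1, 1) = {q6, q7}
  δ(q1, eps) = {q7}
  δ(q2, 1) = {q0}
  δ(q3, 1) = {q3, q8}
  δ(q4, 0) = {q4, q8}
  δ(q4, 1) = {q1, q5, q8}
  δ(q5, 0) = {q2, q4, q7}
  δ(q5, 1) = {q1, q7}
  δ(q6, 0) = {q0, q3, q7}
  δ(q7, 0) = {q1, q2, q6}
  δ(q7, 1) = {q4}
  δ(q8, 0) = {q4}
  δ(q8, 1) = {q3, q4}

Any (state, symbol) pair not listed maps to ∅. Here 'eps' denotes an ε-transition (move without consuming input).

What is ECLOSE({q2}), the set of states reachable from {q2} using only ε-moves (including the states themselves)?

{q2}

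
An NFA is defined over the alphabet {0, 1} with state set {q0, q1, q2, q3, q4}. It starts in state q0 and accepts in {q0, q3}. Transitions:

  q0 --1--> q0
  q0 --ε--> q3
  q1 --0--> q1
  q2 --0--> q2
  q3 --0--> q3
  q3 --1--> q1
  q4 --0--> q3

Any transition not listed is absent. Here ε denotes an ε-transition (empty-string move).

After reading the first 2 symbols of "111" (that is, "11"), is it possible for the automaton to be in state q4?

Start: ε-closure({q0}) = {q0, q3}.
Read '1': {q0, q3} → {q0, q1, q3}.
Read '1': {q0, q1, q3} → {q0, q1, q3}.
State q4 is not in {q0, q1, q3}.

No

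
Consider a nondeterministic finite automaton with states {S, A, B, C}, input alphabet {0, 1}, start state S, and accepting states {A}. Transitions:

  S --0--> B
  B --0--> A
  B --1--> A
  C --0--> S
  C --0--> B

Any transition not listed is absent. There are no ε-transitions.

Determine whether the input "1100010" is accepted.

No

Start in {S}.
Read '1': {S} → ∅.
The set is empty and remains empty for the remaining 6 symbols.
The final set ∅ contains no accepting state.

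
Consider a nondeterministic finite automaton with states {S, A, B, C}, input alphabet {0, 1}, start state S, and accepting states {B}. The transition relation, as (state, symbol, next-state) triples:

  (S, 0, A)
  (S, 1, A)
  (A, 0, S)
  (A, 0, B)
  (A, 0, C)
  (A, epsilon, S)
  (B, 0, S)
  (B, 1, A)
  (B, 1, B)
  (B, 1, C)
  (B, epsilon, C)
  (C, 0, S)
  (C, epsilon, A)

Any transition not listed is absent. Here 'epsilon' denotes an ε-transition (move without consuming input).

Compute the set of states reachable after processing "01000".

{S, A, B, C}

Start in {S}.
Read '0': S→{A}; union {A}; ε-closure = {S, A}.
Read '1': S→{A}, A→∅; union {A}; ε-closure = {S, A}.
Read '0': S→{A}, A→{S, B, C}; now {S, A, B, C}.
Read '0': S→{A}, A→{S, B, C}, B→{S}, C→{S}; now {S, A, B, C}.
Read '0': S→{A}, A→{S, B, C}, B→{S}, C→{S}; now {S, A, B, C}.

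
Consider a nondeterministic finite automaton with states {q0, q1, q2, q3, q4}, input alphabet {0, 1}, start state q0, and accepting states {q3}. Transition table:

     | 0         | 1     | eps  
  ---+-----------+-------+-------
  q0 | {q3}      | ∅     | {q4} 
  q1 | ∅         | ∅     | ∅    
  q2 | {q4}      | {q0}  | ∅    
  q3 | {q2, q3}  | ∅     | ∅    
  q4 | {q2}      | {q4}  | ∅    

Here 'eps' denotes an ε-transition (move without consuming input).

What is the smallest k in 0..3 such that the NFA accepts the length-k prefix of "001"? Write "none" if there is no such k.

1

Start: ε-closure({q0}) = {q0, q4}.
Read '0': q0→{q3}, q4→{q2}; now {q2, q3}.
None of the earlier sets intersect F, but {q2, q3} does.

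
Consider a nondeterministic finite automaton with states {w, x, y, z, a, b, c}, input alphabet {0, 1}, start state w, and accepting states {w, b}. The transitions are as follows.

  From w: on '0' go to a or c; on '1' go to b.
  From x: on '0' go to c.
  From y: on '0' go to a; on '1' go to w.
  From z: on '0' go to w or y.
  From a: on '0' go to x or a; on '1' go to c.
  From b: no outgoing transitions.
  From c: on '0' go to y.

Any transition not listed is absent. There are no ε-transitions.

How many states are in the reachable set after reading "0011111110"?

0

Start in {w}.
Read '0': {w} → {a, c}.
Read '0': {a, c} → {x, y, a}.
Read '1': {x, y, a} → {w, c}.
Read '1': {w, c} → {b}.
Read '1': {b} → ∅.
The set is empty and remains empty for the remaining 5 symbols.
That set has 0 states.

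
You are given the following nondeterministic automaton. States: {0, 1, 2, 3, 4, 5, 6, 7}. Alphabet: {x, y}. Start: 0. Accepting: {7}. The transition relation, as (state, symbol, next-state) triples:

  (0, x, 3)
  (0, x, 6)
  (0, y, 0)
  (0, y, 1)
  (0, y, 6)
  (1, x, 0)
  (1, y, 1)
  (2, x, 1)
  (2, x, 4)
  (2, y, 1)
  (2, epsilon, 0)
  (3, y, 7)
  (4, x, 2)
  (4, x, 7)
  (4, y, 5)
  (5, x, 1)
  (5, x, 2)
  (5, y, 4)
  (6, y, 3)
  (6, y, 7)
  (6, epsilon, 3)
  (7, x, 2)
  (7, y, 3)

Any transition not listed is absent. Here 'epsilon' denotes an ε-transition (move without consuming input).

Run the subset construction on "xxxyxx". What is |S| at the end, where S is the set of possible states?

0

Start in {0}.
Read 'x': 0→{3, 6}; now {3, 6}.
Read 'x': 3→∅, 6→∅; now ∅.
The set is empty and remains empty for the remaining 4 symbols.
That set has 0 states.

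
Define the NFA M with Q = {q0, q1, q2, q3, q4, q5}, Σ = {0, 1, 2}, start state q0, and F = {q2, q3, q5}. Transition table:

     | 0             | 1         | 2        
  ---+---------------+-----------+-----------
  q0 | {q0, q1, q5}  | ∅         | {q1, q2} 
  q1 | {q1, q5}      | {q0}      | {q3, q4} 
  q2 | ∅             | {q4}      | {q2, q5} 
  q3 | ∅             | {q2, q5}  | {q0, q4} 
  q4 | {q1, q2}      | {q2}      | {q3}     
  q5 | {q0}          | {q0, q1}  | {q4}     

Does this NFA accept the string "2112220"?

Yes

Start in {q0}.
Read '2': q0→{q1, q2}; now {q1, q2}.
Read '1': q1→{q0}, q2→{q4}; now {q0, q4}.
Read '1': q0→∅, q4→{q2}; now {q2}.
Read '2': q2→{q2, q5}; now {q2, q5}.
Read '2': q2→{q2, q5}, q5→{q4}; now {q2, q4, q5}.
Read '2': q2→{q2, q5}, q4→{q3}, q5→{q4}; now {q2, q3, q4, q5}.
Read '0': q2→∅, q3→∅, q4→{q1, q2}, q5→{q0}; now {q0, q1, q2}.
The final set {q0, q1, q2} contains the accepting state q2.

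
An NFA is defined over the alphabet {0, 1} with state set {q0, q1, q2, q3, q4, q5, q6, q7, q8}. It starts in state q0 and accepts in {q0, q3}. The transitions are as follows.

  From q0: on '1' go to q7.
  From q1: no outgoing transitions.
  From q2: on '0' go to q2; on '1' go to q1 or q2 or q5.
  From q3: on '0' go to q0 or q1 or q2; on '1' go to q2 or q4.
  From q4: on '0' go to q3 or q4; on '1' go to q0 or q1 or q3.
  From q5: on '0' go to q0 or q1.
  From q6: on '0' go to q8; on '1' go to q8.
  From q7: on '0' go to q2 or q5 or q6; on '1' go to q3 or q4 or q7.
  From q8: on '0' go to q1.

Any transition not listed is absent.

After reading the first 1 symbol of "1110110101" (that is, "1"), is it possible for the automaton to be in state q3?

Start in {q0}.
Read '1': {q0} → {q7}.
State q3 is not in {q7}.

No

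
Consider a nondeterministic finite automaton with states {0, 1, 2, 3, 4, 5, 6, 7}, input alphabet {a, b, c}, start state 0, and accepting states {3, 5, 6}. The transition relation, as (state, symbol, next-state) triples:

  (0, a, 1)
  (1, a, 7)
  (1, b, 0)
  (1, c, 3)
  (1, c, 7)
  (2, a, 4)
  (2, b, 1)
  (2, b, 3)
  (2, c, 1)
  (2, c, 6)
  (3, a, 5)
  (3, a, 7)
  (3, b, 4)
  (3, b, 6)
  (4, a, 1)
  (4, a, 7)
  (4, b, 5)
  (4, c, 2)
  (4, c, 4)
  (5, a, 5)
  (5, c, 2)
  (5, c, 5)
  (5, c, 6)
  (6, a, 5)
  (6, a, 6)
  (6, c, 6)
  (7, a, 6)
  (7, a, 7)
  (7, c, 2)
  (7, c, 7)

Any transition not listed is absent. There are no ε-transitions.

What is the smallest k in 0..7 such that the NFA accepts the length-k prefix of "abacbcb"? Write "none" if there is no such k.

4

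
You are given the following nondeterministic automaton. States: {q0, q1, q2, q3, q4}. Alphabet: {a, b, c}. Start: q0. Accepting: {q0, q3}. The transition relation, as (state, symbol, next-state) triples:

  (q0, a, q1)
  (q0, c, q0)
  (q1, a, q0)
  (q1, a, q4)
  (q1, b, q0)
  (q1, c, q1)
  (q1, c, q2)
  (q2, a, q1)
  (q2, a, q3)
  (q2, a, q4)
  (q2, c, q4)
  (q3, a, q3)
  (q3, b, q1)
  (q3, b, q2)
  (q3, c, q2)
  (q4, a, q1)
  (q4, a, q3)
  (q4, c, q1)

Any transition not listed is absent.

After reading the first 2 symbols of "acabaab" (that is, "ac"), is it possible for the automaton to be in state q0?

No

Start in {q0}.
Read 'a': q0→{q1}; now {q1}.
Read 'c': q1→{q1, q2}; now {q1, q2}.
State q0 is not in {q1, q2}.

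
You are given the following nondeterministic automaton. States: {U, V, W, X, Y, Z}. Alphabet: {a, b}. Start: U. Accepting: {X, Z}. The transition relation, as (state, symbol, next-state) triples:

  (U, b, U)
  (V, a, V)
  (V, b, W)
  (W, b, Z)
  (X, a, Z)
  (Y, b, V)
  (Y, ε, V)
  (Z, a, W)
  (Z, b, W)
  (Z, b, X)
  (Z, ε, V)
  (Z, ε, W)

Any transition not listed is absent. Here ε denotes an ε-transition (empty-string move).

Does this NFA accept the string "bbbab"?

Start in {U}.
Read 'b': U→{U}; now {U}.
Read 'b': U→{U}; now {U}.
Read 'b': U→{U}; now {U}.
Read 'a': U→∅; now ∅.
The set is empty and remains empty for the remaining 1 symbol.
The final set ∅ contains no accepting state.

No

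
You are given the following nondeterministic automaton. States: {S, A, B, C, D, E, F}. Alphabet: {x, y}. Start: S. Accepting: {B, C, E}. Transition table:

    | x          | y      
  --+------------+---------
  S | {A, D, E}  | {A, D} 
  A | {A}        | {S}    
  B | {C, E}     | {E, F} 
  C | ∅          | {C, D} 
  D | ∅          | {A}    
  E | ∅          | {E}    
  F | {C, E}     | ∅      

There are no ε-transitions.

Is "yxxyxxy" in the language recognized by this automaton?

Start in {S}.
Read 'y': S→{A, D}; now {A, D}.
Read 'x': A→{A}, D→∅; now {A}.
Read 'x': A→{A}; now {A}.
Read 'y': A→{S}; now {S}.
Read 'x': S→{A, D, E}; now {A, D, E}.
Read 'x': A→{A}, D→∅, E→∅; now {A}.
Read 'y': A→{S}; now {S}.
The final set {S} contains no accepting state.

No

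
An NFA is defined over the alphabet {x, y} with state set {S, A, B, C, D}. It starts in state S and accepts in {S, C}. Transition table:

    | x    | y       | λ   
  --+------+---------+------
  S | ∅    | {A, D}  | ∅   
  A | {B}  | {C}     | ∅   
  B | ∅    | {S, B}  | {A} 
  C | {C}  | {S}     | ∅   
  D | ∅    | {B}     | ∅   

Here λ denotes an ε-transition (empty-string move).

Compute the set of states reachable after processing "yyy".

{S, A, B, C}

Start in {S}.
Read 'y': {S} → {A, D}.
Read 'y': {A, D} → {A, B, C}.
Read 'y': {A, B, C} → {S, A, B, C}.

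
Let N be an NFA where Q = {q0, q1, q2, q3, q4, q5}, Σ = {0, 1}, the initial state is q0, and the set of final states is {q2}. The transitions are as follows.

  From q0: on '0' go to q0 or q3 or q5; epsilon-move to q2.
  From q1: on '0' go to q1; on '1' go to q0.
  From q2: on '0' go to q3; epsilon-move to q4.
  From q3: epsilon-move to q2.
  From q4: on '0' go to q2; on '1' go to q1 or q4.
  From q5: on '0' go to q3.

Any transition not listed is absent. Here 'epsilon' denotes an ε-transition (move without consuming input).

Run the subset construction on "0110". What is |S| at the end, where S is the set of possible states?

Start: ε-closure({q0}) = {q0, q2, q4}.
Read '0': {q0, q2, q4} → {q0, q2, q3, q4, q5}.
Read '1': {q0, q2, q3, q4, q5} → {q1, q4}.
Read '1': {q1, q4} → {q0, q1, q2, q4}.
Read '0': {q0, q1, q2, q4} → {q0, q1, q2, q3, q4, q5}.
That set has 6 states.

6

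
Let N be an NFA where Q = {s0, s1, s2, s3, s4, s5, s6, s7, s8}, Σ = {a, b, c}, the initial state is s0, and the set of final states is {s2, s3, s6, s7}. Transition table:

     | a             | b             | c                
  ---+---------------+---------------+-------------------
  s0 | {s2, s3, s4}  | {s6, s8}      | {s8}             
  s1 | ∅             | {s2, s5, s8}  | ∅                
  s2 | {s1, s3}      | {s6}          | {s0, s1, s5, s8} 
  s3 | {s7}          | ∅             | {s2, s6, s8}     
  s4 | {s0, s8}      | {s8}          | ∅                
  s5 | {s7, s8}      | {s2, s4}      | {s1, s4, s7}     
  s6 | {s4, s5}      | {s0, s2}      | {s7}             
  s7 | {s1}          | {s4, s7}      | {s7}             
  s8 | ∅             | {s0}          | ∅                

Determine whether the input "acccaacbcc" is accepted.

Start in {s0}.
Read 'a': s0→{s2, s3, s4}; now {s2, s3, s4}.
Read 'c': s2→{s0, s1, s5, s8}, s3→{s2, s6, s8}, s4→∅; now {s0, s1, s2, s5, s6, s8}.
Read 'c': s0→{s8}, s1→∅, s2→{s0, s1, s5, s8}, s5→{s1, s4, s7}, s6→{s7}, s8→∅; now {s0, s1, s4, s5, s7, s8}.
Read 'c': s0→{s8}, s1→∅, s4→∅, s5→{s1, s4, s7}, s7→{s7}, s8→∅; now {s1, s4, s7, s8}.
Read 'a': s1→∅, s4→{s0, s8}, s7→{s1}, s8→∅; now {s0, s1, s8}.
Read 'a': s0→{s2, s3, s4}, s1→∅, s8→∅; now {s2, s3, s4}.
Read 'c': s2→{s0, s1, s5, s8}, s3→{s2, s6, s8}, s4→∅; now {s0, s1, s2, s5, s6, s8}.
Read 'b': s0→{s6, s8}, s1→{s2, s5, s8}, s2→{s6}, s5→{s2, s4}, s6→{s0, s2}, s8→{s0}; now {s0, s2, s4, s5, s6, s8}.
Read 'c': s0→{s8}, s2→{s0, s1, s5, s8}, s4→∅, s5→{s1, s4, s7}, s6→{s7}, s8→∅; now {s0, s1, s4, s5, s7, s8}.
Read 'c': s0→{s8}, s1→∅, s4→∅, s5→{s1, s4, s7}, s7→{s7}, s8→∅; now {s1, s4, s7, s8}.
The final set {s1, s4, s7, s8} contains the accepting state s7.

Yes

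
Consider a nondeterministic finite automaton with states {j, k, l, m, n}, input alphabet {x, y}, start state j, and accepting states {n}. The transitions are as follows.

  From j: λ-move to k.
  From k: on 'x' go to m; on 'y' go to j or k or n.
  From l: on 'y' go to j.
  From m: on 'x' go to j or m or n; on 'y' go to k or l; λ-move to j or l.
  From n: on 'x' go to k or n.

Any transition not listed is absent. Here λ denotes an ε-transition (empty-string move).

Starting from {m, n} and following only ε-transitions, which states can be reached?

{j, k, l, m, n}

Begin with {m, n}.
ε-move m → j; add j.
ε-move m → l; add l.
ε-move j → k; add k.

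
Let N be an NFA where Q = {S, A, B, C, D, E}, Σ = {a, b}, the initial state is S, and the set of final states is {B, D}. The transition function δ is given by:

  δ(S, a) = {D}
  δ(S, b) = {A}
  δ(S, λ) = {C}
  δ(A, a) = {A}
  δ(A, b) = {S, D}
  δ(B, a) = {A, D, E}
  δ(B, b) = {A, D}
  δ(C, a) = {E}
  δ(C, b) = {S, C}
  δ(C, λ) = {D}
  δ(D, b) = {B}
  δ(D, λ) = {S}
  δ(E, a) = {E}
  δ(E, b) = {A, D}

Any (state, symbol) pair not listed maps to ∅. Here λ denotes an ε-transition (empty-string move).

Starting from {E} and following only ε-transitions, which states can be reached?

{E}

Begin with {E}.
No ε-moves leave this set, so the closure equals the set itself.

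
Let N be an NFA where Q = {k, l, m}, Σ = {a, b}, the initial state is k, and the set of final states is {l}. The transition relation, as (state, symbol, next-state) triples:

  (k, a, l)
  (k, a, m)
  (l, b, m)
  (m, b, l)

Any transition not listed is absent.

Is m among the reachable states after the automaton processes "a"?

Yes

Start in {k}.
Read 'a': {k} → {l, m}.
State m is in {l, m}.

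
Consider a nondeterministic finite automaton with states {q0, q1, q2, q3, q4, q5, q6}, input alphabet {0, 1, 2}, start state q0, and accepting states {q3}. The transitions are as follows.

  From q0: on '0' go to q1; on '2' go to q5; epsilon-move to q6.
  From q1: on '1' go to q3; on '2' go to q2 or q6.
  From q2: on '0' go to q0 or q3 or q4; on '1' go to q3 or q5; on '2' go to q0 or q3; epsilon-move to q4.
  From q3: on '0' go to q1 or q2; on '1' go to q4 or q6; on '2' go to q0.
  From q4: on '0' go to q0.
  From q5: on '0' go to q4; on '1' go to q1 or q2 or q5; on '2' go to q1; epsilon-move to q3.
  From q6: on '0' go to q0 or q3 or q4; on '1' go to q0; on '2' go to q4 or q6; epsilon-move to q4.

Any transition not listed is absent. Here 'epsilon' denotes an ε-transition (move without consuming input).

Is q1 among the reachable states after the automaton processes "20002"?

No

Start: ε-closure({q0}) = {q0, q4, q6}.
Read '2': q0→{q5}, q4→∅, q6→{q4, q6}; union {q4, q5, q6}; ε-closure = {q3, q4, q5, q6}.
Read '0': q3→{q1, q2}, q4→{q0}, q5→{q4}, q6→{q0, q3, q4}; union {q0, q1, q2, q3, q4}; ε-closure = {q0, q1, q2, q3, q4, q6}.
Read '0': q0→{q1}, q1→∅, q2→{q0, q3, q4}, q3→{q1, q2}, q4→{q0}, q6→{q0, q3, q4}; union {q0, q1, q2, q3, q4}; ε-closure = {q0, q1, q2, q3, q4, q6}.
Read '0': q0→{q1}, q1→∅, q2→{q0, q3, q4}, q3→{q1, q2}, q4→{q0}, q6→{q0, q3, q4}; union {q0, q1, q2, q3, q4}; ε-closure = {q0, q1, q2, q3, q4, q6}.
Read '2': q0→{q5}, q1→{q2, q6}, q2→{q0, q3}, q3→{q0}, q4→∅, q6→{q4, q6}; now {q0, q2, q3, q4, q5, q6}.
State q1 is not in {q0, q2, q3, q4, q5, q6}.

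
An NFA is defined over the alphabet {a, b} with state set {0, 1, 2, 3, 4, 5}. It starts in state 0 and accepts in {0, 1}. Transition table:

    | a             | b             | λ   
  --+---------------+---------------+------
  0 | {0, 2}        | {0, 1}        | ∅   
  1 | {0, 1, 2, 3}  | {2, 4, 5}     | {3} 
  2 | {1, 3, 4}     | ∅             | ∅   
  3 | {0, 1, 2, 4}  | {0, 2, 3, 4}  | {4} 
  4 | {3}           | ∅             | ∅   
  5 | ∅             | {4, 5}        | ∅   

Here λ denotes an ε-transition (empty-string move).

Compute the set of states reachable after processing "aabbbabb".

Start in {0}.
Read 'a': 0→{0, 2}; now {0, 2}.
Read 'a': 0→{0, 2}, 2→{1, 3, 4}; now {0, 1, 2, 3, 4}.
Read 'b': 0→{0, 1}, 1→{2, 4, 5}, 2→∅, 3→{0, 2, 3, 4}, 4→∅; now {0, 1, 2, 3, 4, 5}.
Read 'b': 0→{0, 1}, 1→{2, 4, 5}, 2→∅, 3→{0, 2, 3, 4}, 4→∅, 5→{4, 5}; now {0, 1, 2, 3, 4, 5}.
Read 'b': 0→{0, 1}, 1→{2, 4, 5}, 2→∅, 3→{0, 2, 3, 4}, 4→∅, 5→{4, 5}; now {0, 1, 2, 3, 4, 5}.
Read 'a': 0→{0, 2}, 1→{0, 1, 2, 3}, 2→{1, 3, 4}, 3→{0, 1, 2, 4}, 4→{3}, 5→∅; now {0, 1, 2, 3, 4}.
Read 'b': 0→{0, 1}, 1→{2, 4, 5}, 2→∅, 3→{0, 2, 3, 4}, 4→∅; now {0, 1, 2, 3, 4, 5}.
Read 'b': 0→{0, 1}, 1→{2, 4, 5}, 2→∅, 3→{0, 2, 3, 4}, 4→∅, 5→{4, 5}; now {0, 1, 2, 3, 4, 5}.

{0, 1, 2, 3, 4, 5}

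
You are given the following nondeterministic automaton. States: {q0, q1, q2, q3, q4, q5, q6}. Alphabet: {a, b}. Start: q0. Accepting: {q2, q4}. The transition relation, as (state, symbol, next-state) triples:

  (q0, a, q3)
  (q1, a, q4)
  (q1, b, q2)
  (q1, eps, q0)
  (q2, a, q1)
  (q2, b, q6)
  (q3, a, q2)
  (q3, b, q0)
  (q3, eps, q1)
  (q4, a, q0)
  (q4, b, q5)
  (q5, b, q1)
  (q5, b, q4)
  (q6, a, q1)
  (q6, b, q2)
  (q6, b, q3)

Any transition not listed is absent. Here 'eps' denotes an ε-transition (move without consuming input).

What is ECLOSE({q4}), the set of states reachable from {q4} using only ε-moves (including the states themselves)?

Begin with {q4}.
No ε-moves leave this set, so the closure equals the set itself.

{q4}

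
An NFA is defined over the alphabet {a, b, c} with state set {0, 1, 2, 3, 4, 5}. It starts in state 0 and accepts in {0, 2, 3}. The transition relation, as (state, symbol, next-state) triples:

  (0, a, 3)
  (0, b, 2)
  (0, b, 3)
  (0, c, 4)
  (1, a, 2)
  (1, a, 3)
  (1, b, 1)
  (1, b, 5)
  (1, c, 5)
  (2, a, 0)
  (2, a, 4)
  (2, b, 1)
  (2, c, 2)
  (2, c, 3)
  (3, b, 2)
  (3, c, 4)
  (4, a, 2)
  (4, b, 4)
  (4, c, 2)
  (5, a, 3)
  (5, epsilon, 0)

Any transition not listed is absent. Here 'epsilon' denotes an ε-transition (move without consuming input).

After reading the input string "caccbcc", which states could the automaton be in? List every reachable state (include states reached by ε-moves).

{2, 3, 4}

Start in {0}.
Read 'c': 0→{4}; now {4}.
Read 'a': 4→{2}; now {2}.
Read 'c': 2→{2, 3}; now {2, 3}.
Read 'c': 2→{2, 3}, 3→{4}; now {2, 3, 4}.
Read 'b': 2→{1}, 3→{2}, 4→{4}; now {1, 2, 4}.
Read 'c': 1→{5}, 2→{2, 3}, 4→{2}; union {2, 3, 5}; ε-closure = {0, 2, 3, 5}.
Read 'c': 0→{4}, 2→{2, 3}, 3→{4}, 5→∅; now {2, 3, 4}.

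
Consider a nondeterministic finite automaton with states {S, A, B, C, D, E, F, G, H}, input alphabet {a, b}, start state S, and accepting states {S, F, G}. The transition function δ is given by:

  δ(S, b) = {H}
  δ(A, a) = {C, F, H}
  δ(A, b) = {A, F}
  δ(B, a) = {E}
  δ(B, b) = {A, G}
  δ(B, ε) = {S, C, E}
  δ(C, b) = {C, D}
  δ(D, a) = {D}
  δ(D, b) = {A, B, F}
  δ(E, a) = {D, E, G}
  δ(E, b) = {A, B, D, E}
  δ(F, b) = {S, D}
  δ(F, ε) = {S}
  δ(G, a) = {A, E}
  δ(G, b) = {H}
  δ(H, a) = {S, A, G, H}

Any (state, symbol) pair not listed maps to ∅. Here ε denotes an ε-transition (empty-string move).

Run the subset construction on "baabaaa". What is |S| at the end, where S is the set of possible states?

8

Start in {S}.
Read 'b': S→{H}; now {H}.
Read 'a': H→{S, A, G, H}; now {S, A, G, H}.
Read 'a': S→∅, A→{C, F, H}, G→{A, E}, H→{S, A, G, H}; now {S, A, C, E, F, G, H}.
Read 'b': S→{H}, A→{A, F}, C→{C, D}, E→{A, B, D, E}, F→{S, D}, G→{H}, H→∅; now {S, A, B, C, D, E, F, H}.
Read 'a': S→∅, A→{C, F, H}, B→{E}, C→∅, D→{D}, E→{D, E, G}, F→∅, H→{S, A, G, H}; now {S, A, C, D, E, F, G, H}.
Read 'a': S→∅, A→{C, F, H}, C→∅, D→{D}, E→{D, E, G}, F→∅, G→{A, E}, H→{S, A, G, H}; now {S, A, C, D, E, F, G, H}.
Read 'a': S→∅, A→{C, F, H}, C→∅, D→{D}, E→{D, E, G}, F→∅, G→{A, E}, H→{S, A, G, H}; now {S, A, C, D, E, F, G, H}.
That set has 8 states.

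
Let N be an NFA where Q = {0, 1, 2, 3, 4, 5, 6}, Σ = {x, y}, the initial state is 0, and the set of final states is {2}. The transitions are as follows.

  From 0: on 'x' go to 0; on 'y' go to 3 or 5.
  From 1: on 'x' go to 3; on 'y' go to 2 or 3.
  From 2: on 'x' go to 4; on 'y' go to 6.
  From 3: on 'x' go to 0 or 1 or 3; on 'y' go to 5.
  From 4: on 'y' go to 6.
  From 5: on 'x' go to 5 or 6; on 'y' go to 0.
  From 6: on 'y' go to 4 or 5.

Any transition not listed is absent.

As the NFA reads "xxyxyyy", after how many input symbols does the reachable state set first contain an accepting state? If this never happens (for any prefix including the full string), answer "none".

Start in {0}.
Read 'x': 0→{0}; now {0}.
Read 'x': 0→{0}; now {0}.
Read 'y': 0→{3, 5}; now {3, 5}.
Read 'x': 3→{0, 1, 3}, 5→{5, 6}; now {0, 1, 3, 5, 6}.
Read 'y': 0→{3, 5}, 1→{2, 3}, 3→{5}, 5→{0}, 6→{4, 5}; now {0, 2, 3, 4, 5}.
None of the earlier sets intersect F, but {0, 2, 3, 4, 5} does.

5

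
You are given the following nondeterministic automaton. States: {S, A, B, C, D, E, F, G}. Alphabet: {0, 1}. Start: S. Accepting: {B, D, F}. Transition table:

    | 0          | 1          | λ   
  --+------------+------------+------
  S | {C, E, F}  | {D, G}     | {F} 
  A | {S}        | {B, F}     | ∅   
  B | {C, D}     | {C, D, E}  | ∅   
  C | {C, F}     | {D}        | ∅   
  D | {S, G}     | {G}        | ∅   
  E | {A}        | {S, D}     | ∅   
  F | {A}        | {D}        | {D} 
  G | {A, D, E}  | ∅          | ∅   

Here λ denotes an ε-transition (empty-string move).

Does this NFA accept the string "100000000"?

Yes

Start: ε-closure({S}) = {S, D, F}.
Read '1': S→{D, G}, D→{G}, F→{D}; now {D, G}.
Read '0': D→{S, G}, G→{A, D, E}; union {S, A, D, E, G}; ε-closure = {S, A, D, E, F, G}.
Read '0': S→{C, E, F}, A→{S}, D→{S, G}, E→{A}, F→{A}, G→{A, D, E}; now {S, A, C, D, E, F, G}.
Read '0': S→{C, E, F}, A→{S}, C→{C, F}, D→{S, G}, E→{A}, F→{A}, G→{A, D, E}; now {S, A, C, D, E, F, G}.
Read '0': S→{C, E, F}, A→{S}, C→{C, F}, D→{S, G}, E→{A}, F→{A}, G→{A, D, E}; now {S, A, C, D, E, F, G}.
Read '0': S→{C, E, F}, A→{S}, C→{C, F}, D→{S, G}, E→{A}, F→{A}, G→{A, D, E}; now {S, A, C, D, E, F, G}.
Read '0': S→{C, E, F}, A→{S}, C→{C, F}, D→{S, G}, E→{A}, F→{A}, G→{A, D, E}; now {S, A, C, D, E, F, G}.
Read '0': S→{C, E, F}, A→{S}, C→{C, F}, D→{S, G}, E→{A}, F→{A}, G→{A, D, E}; now {S, A, C, D, E, F, G}.
Read '0': S→{C, E, F}, A→{S}, C→{C, F}, D→{S, G}, E→{A}, F→{A}, G→{A, D, E}; now {S, A, C, D, E, F, G}.
The final set {S, A, C, D, E, F, G} contains the accepting states D, F.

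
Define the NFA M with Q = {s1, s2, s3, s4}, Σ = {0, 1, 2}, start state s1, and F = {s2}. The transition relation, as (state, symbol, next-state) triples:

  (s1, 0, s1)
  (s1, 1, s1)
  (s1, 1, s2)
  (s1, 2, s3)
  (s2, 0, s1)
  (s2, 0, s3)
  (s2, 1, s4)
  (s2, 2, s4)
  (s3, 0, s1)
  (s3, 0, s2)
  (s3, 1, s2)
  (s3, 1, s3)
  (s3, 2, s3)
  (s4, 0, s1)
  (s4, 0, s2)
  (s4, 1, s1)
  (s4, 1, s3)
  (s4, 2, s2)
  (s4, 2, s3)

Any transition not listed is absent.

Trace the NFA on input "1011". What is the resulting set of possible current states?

{s1, s2, s3, s4}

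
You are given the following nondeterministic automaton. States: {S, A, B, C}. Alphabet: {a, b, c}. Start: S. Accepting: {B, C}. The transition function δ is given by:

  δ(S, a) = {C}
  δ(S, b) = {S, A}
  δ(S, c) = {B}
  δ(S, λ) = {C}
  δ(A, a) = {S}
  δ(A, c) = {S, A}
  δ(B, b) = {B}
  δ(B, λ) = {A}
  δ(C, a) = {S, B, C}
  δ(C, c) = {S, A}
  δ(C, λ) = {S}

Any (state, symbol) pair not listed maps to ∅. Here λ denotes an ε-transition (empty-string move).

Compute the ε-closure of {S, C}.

{S, C}

Begin with {S, C}.
No ε-moves leave this set, so the closure equals the set itself.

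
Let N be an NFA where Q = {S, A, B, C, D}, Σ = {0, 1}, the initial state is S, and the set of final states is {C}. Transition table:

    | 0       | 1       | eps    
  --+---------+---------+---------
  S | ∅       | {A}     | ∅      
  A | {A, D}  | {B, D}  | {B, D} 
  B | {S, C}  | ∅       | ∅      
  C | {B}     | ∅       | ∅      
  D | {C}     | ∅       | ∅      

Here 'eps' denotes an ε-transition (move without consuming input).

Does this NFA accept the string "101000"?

Yes

Start in {S}.
Read '1': S→{A}; union {A}; ε-closure = {A, B, D}.
Read '0': A→{A, D}, B→{S, C}, D→{C}; union {S, A, C, D}; ε-closure = {S, A, B, C, D}.
Read '1': S→{A}, A→{B, D}, B→∅, C→∅, D→∅; now {A, B, D}.
Read '0': A→{A, D}, B→{S, C}, D→{C}; union {S, A, C, D}; ε-closure = {S, A, B, C, D}.
Read '0': S→∅, A→{A, D}, B→{S, C}, C→{B}, D→{C}; now {S, A, B, C, D}.
Read '0': S→∅, A→{A, D}, B→{S, C}, C→{B}, D→{C}; now {S, A, B, C, D}.
The final set {S, A, B, C, D} contains the accepting state C.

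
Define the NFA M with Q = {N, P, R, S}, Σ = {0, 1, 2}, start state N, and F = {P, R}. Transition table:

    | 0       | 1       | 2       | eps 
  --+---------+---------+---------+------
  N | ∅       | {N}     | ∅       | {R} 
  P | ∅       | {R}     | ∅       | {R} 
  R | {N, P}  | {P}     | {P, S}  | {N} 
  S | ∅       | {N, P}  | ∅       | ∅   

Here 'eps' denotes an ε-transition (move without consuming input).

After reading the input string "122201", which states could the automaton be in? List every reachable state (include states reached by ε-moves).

Start: ε-closure({N}) = {N, R}.
Read '1': N→{N}, R→{P}; union {N, P}; ε-closure = {N, P, R}.
Read '2': N→∅, P→∅, R→{P, S}; union {P, S}; ε-closure = {N, P, R, S}.
Read '2': N→∅, P→∅, R→{P, S}, S→∅; union {P, S}; ε-closure = {N, P, R, S}.
Read '2': N→∅, P→∅, R→{P, S}, S→∅; union {P, S}; ε-closure = {N, P, R, S}.
Read '0': N→∅, P→∅, R→{N, P}, S→∅; union {N, P}; ε-closure = {N, P, R}.
Read '1': N→{N}, P→{R}, R→{P}; now {N, P, R}.

{N, P, R}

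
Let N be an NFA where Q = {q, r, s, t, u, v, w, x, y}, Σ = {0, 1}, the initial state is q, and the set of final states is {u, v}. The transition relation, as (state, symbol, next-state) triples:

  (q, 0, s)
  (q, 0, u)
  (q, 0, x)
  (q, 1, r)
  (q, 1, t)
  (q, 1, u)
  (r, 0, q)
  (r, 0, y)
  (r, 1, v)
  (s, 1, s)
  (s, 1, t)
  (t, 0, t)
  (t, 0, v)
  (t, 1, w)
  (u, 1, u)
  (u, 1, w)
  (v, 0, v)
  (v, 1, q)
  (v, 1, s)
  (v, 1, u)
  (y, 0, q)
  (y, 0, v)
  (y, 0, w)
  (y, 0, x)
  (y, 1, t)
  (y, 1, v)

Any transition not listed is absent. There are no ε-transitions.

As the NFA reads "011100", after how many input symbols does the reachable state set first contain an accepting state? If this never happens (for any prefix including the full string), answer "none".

Start in {q}.
Read '0': q→{s, u, x}; now {s, u, x}.
None of the earlier sets intersect F, but {s, u, x} does.

1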